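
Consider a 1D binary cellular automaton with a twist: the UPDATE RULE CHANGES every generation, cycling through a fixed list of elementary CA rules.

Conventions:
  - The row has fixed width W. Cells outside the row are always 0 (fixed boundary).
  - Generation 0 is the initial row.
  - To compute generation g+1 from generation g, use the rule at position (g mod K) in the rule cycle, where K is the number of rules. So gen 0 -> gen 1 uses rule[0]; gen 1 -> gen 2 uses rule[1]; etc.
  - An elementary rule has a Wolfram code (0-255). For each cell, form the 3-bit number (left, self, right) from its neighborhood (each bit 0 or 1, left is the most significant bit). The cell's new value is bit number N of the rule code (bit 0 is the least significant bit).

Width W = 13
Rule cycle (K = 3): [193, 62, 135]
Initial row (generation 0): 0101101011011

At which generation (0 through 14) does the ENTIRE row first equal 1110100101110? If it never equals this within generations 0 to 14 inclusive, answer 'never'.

Gen 0: 0101101011011
Gen 1 (rule 193): 0000100001001
Gen 2 (rule 62): 0001110011111
Gen 3 (rule 135): 1110100101110
Gen 4 (rule 193): 0110000000110
Gen 5 (rule 62): 1101000001101
Gen 6 (rule 135): 0001011110001
Gen 7 (rule 193): 1100001110100
Gen 8 (rule 62): 1010011001110
Gen 9 (rule 135): 1010100010100
Gen 10 (rule 193): 0000001000001
Gen 11 (rule 62): 0000011100011
Gen 12 (rule 135): 1111101001100
Gen 13 (rule 193): 0111100000101
Gen 14 (rule 62): 1100010001111

Answer: 3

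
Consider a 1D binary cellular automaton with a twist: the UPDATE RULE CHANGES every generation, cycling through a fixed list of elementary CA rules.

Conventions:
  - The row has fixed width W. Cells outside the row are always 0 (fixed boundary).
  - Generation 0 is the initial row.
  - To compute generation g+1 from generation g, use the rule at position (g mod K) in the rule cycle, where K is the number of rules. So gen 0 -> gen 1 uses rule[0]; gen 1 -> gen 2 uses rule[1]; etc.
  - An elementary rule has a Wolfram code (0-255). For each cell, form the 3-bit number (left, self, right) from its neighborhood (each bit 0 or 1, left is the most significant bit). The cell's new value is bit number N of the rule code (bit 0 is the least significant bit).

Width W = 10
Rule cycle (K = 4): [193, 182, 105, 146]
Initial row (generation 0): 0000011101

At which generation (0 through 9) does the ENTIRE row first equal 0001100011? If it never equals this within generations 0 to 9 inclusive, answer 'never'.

Answer: 5

Derivation:
Gen 0: 0000011101
Gen 1 (rule 193): 1111001100
Gen 2 (rule 182): 0110110010
Gen 3 (rule 105): 0111110000
Gen 4 (rule 146): 1011101000
Gen 5 (rule 193): 0001100011
Gen 6 (rule 182): 0010010100
Gen 7 (rule 105): 1000001001
Gen 8 (rule 146): 0100010110
Gen 9 (rule 193): 0001000010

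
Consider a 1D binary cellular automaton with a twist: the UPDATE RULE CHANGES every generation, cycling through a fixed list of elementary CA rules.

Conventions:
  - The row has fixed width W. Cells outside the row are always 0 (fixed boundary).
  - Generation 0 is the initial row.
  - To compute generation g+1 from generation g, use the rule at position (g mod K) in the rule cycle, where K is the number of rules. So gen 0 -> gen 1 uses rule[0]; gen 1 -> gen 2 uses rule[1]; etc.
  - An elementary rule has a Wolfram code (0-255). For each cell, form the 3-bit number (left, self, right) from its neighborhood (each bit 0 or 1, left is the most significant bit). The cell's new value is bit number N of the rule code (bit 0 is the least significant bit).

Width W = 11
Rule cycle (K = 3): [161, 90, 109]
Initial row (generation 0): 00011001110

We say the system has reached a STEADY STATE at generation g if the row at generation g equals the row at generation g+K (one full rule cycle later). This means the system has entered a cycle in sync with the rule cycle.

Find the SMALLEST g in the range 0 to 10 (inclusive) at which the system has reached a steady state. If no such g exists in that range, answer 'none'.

Gen 0: 00011001110
Gen 1 (rule 161): 11000000100
Gen 2 (rule 90): 11100001010
Gen 3 (rule 109): 10101101110
Gen 4 (rule 161): 01010010100
Gen 5 (rule 90): 10001100010
Gen 6 (rule 109): 10101101010
Gen 7 (rule 161): 01010010100
Gen 8 (rule 90): 10001100010
Gen 9 (rule 109): 10101101010
Gen 10 (rule 161): 01010010100
Gen 11 (rule 90): 10001100010
Gen 12 (rule 109): 10101101010
Gen 13 (rule 161): 01010010100

Answer: 4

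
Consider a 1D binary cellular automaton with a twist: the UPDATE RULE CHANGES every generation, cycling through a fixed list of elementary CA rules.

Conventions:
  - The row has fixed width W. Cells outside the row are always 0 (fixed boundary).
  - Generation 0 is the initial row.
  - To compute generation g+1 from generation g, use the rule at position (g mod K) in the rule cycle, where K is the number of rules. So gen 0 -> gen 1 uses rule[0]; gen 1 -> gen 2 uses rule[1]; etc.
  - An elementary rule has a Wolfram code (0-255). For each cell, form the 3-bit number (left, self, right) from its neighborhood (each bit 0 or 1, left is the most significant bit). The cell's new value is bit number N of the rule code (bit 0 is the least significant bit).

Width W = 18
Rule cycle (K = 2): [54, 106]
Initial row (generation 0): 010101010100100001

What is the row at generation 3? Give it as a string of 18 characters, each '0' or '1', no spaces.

Answer: 110000000000111000

Derivation:
Gen 0: 010101010100100001
Gen 1 (rule 54): 111111111111110011
Gen 2 (rule 106): 100000000000010111
Gen 3 (rule 54): 110000000000111000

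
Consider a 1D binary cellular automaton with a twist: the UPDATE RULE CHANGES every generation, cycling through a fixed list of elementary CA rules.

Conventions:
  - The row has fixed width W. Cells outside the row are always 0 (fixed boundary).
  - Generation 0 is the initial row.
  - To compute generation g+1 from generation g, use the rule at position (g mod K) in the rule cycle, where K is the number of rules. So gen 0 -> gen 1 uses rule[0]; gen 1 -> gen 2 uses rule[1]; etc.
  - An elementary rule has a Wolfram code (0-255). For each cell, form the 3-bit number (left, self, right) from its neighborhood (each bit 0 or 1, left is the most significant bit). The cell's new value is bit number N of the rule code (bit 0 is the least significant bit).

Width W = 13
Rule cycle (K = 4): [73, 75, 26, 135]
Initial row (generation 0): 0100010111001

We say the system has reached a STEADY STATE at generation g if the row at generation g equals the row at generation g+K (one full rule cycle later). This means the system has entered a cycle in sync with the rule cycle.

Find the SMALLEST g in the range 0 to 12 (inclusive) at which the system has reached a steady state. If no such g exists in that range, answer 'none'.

Answer: none

Derivation:
Gen 0: 0100010111001
Gen 1 (rule 73): 0001000101000
Gen 2 (rule 75): 1110011000011
Gen 3 (rule 26): 1001110100110
Gen 4 (rule 135): 1010100101000
Gen 5 (rule 73): 0000000000011
Gen 6 (rule 75): 1111111111111
Gen 7 (rule 26): 1000000000000
Gen 8 (rule 135): 1011111111111
Gen 9 (rule 73): 0010000000001
Gen 10 (rule 75): 1100111111110
Gen 11 (rule 26): 1011100000001
Gen 12 (rule 135): 1001001111111
Gen 13 (rule 73): 0000001000001
Gen 14 (rule 75): 1111110011110
Gen 15 (rule 26): 1000001110001
Gen 16 (rule 135): 1011110100111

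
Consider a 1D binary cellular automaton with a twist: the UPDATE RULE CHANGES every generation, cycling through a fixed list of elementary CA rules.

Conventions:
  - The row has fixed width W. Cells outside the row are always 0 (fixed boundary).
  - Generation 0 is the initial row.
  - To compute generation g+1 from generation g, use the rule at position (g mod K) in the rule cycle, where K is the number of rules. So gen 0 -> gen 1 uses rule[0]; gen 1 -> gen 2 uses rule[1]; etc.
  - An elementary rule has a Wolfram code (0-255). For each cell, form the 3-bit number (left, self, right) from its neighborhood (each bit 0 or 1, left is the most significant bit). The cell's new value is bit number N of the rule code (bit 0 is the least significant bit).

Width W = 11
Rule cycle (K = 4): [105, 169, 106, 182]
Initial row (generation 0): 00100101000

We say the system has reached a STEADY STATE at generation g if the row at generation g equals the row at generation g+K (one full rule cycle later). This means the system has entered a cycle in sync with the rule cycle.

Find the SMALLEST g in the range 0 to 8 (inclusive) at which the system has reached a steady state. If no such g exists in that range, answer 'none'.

Gen 0: 00100101000
Gen 1 (rule 105): 10000010011
Gen 2 (rule 169): 00111000010
Gen 3 (rule 106): 01101000100
Gen 4 (rule 182): 10011101110
Gen 5 (rule 105): 00010111010
Gen 6 (rule 169): 11001110100
Gen 7 (rule 106): 11011011000
Gen 8 (rule 182): 00100100100
Gen 9 (rule 105): 10000000001
Gen 10 (rule 169): 00111111100
Gen 11 (rule 106): 01100000100
Gen 12 (rule 182): 10010001110

Answer: none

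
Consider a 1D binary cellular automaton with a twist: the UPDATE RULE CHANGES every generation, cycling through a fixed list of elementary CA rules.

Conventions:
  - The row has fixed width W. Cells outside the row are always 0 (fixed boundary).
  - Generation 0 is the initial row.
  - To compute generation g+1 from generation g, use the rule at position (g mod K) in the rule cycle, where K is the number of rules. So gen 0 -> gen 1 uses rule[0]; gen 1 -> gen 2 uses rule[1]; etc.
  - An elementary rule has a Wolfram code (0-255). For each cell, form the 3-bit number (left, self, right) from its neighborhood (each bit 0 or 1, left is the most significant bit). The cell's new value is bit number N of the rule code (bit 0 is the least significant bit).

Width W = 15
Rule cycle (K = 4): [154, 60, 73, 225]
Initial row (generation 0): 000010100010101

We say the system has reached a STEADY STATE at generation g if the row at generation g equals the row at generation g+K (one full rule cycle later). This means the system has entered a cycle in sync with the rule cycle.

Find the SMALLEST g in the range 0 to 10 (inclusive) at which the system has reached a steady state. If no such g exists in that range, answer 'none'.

Answer: none

Derivation:
Gen 0: 000010100010101
Gen 1 (rule 154): 000100010100000
Gen 2 (rule 60): 000110011110000
Gen 3 (rule 73): 110110010010111
Gen 4 (rule 225): 011010000001011
Gen 5 (rule 154): 110001000010010
Gen 6 (rule 60): 101001100011011
Gen 7 (rule 73): 000001101011011
Gen 8 (rule 225): 111100110101101
Gen 9 (rule 154): 111011100001000
Gen 10 (rule 60): 100110010001100
Gen 11 (rule 73): 000110000101101
Gen 12 (rule 225): 110010110010110
Gen 13 (rule 154): 101100101100101
Gen 14 (rule 60): 111010111010111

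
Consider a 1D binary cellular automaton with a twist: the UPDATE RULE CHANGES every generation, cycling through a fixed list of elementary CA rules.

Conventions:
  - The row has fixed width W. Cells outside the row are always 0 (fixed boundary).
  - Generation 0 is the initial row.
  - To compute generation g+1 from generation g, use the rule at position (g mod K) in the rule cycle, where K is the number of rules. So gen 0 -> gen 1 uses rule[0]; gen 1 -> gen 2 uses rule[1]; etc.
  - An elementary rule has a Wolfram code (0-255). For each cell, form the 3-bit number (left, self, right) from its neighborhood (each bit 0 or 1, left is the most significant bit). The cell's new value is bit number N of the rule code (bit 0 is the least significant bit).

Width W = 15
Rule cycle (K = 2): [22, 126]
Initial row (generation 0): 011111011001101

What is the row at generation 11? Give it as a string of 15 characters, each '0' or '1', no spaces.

Answer: 000000010000000

Derivation:
Gen 0: 011111011001101
Gen 1 (rule 22): 100000000110001
Gen 2 (rule 126): 110000001111011
Gen 3 (rule 22): 001000010000000
Gen 4 (rule 126): 011100111000000
Gen 5 (rule 22): 100011000100000
Gen 6 (rule 126): 110111101110000
Gen 7 (rule 22): 000000000001000
Gen 8 (rule 126): 000000000011100
Gen 9 (rule 22): 000000000100010
Gen 10 (rule 126): 000000001110111
Gen 11 (rule 22): 000000010000000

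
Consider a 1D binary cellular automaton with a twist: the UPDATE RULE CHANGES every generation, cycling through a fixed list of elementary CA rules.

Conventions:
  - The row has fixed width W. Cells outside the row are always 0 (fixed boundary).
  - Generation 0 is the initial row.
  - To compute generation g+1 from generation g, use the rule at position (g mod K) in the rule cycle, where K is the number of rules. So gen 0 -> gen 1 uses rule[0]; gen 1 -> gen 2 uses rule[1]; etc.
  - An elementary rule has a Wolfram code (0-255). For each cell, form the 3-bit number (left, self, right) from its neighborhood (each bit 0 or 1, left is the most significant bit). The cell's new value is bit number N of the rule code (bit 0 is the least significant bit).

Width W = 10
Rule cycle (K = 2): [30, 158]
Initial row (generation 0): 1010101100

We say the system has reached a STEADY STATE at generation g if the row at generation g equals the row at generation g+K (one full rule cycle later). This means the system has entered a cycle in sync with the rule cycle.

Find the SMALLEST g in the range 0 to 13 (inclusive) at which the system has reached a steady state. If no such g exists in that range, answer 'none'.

Gen 0: 1010101100
Gen 1 (rule 30): 1010101010
Gen 2 (rule 158): 1010101011
Gen 3 (rule 30): 1010101010
Gen 4 (rule 158): 1010101011
Gen 5 (rule 30): 1010101010
Gen 6 (rule 158): 1010101011
Gen 7 (rule 30): 1010101010
Gen 8 (rule 158): 1010101011
Gen 9 (rule 30): 1010101010
Gen 10 (rule 158): 1010101011
Gen 11 (rule 30): 1010101010
Gen 12 (rule 158): 1010101011
Gen 13 (rule 30): 1010101010
Gen 14 (rule 158): 1010101011
Gen 15 (rule 30): 1010101010

Answer: 1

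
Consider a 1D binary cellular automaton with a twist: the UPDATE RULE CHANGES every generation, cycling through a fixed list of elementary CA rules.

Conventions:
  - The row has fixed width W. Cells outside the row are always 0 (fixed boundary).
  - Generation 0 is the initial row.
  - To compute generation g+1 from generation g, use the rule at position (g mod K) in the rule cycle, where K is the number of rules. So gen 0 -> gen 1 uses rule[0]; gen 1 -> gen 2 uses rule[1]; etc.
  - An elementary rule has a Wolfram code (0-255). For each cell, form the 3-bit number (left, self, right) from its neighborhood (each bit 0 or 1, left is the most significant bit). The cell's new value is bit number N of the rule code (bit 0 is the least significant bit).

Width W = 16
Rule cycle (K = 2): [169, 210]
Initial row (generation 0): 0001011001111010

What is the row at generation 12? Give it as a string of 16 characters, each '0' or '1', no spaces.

Gen 0: 0001011001111010
Gen 1 (rule 169): 1100110001110100
Gen 2 (rule 210): 0111011010110010
Gen 3 (rule 169): 0110110101100000
Gen 4 (rule 210): 1010010000110000
Gen 5 (rule 169): 0100000110100111
Gen 6 (rule 210): 1010001010011011
Gen 7 (rule 169): 0100100100010110
Gen 8 (rule 210): 1011011010100011
Gen 9 (rule 169): 0110110101001010
Gen 10 (rule 210): 1010010000110001
Gen 11 (rule 169): 0100000110100100
Gen 12 (rule 210): 1010001010011010

Answer: 1010001010011010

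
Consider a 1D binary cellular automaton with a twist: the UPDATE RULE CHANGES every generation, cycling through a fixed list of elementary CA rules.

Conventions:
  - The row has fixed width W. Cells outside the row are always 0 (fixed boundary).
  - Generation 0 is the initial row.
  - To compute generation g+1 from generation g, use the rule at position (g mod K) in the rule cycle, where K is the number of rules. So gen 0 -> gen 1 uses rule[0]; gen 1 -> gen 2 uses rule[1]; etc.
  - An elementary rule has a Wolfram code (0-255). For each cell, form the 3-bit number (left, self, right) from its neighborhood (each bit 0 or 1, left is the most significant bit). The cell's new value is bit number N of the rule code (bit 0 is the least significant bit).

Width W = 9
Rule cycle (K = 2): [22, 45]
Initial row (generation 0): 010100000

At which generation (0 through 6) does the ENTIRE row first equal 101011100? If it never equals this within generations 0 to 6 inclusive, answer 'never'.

Answer: 5

Derivation:
Gen 0: 010100000
Gen 1 (rule 22): 110110000
Gen 2 (rule 45): 101100111
Gen 3 (rule 22): 100011000
Gen 4 (rule 45): 101010011
Gen 5 (rule 22): 101011100
Gen 6 (rule 45): 111110001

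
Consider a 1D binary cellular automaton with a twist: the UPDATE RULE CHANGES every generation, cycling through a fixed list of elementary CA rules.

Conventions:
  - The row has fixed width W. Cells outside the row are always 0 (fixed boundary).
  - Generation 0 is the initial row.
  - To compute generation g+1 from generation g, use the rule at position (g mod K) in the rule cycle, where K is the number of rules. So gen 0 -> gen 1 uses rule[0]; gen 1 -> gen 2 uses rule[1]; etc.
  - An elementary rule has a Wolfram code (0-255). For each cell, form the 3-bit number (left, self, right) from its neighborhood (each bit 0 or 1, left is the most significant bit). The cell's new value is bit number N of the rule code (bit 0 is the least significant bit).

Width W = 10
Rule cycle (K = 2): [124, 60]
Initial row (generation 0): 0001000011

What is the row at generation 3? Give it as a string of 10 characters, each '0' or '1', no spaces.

Gen 0: 0001000011
Gen 1 (rule 124): 0001100011
Gen 2 (rule 60): 0001010010
Gen 3 (rule 124): 0001111011

Answer: 0001111011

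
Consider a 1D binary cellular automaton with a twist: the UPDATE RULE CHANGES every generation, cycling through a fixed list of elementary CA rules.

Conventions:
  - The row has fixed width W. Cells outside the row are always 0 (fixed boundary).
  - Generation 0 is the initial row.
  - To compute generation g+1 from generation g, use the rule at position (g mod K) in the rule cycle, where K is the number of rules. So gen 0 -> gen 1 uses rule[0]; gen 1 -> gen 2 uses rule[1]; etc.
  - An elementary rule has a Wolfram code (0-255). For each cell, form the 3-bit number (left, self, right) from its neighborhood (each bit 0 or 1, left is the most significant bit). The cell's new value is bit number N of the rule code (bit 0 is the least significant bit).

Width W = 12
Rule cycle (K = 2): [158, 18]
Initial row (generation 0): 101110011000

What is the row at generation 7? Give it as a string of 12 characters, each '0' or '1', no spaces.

Answer: 000001110111

Derivation:
Gen 0: 101110011000
Gen 1 (rule 158): 101101110100
Gen 2 (rule 18): 000000000010
Gen 3 (rule 158): 000000000111
Gen 4 (rule 18): 000000001000
Gen 5 (rule 158): 000000011100
Gen 6 (rule 18): 000000100010
Gen 7 (rule 158): 000001110111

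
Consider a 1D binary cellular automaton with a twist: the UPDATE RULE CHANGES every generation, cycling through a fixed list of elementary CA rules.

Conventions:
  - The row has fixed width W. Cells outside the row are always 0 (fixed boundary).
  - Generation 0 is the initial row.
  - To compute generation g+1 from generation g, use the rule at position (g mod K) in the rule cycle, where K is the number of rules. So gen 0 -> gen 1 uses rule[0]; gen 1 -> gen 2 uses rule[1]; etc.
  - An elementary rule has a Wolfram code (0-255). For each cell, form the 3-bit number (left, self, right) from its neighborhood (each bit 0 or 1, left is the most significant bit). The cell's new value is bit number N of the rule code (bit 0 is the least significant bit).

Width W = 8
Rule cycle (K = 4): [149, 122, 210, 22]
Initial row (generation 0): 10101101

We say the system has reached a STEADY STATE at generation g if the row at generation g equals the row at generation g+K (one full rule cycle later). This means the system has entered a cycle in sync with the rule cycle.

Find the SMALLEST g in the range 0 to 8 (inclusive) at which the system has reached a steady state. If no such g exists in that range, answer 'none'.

Answer: none

Derivation:
Gen 0: 10101101
Gen 1 (rule 149): 10100001
Gen 2 (rule 122): 01010010
Gen 3 (rule 210): 10001101
Gen 4 (rule 22): 11010001
Gen 5 (rule 149): 00011101
Gen 6 (rule 122): 00110110
Gen 7 (rule 210): 01010011
Gen 8 (rule 22): 11011100
Gen 9 (rule 149): 00001011
Gen 10 (rule 122): 00010111
Gen 11 (rule 210): 00100011
Gen 12 (rule 22): 01110100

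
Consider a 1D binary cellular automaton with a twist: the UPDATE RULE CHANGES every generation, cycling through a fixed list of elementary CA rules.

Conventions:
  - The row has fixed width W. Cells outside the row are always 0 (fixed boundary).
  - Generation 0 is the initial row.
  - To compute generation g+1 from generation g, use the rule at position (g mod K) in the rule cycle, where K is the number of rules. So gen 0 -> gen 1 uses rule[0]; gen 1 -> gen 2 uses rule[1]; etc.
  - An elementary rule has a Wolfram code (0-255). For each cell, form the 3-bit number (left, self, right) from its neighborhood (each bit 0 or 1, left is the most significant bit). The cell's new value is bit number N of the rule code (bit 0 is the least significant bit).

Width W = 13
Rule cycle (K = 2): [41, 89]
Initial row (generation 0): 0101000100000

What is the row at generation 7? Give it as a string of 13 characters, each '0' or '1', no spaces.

Answer: 0100011000100

Derivation:
Gen 0: 0101000100000
Gen 1 (rule 41): 0010010001111
Gen 2 (rule 89): 1001001101001
Gen 3 (rule 41): 0000001010000
Gen 4 (rule 89): 1111100001111
Gen 5 (rule 41): 1000001101000
Gen 6 (rule 89): 0111101100111
Gen 7 (rule 41): 0100011000100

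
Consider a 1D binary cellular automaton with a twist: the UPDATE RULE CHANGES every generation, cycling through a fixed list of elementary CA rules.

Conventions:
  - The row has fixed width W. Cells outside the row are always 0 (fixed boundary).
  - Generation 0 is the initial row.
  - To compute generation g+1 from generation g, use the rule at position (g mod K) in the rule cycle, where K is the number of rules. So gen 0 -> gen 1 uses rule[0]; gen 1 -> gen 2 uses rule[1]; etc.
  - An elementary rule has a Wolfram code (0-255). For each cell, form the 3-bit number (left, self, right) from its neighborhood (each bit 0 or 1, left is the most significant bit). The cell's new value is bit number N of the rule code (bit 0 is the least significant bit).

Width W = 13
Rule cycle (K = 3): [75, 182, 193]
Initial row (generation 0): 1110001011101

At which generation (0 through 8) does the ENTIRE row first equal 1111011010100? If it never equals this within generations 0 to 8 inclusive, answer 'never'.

Gen 0: 1110001011101
Gen 1 (rule 75): 1010110010100
Gen 2 (rule 182): 1111001111110
Gen 3 (rule 193): 0111000111110
Gen 4 (rule 75): 1101011100010
Gen 5 (rule 182): 0011101010111
Gen 6 (rule 193): 1001100000011
Gen 7 (rule 75): 0011101111111
Gen 8 (rule 182): 0101010111110

Answer: never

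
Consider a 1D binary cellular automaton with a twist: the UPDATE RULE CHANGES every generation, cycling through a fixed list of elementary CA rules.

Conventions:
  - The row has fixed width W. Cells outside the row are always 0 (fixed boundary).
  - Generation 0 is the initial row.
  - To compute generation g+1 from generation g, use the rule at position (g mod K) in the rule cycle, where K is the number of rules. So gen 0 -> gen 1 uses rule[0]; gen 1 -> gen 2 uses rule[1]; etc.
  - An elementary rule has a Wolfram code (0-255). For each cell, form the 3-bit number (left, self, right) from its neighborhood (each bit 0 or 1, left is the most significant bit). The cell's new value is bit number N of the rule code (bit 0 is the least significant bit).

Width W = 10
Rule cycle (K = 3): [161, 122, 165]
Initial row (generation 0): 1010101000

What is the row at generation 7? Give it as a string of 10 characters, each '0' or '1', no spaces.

Gen 0: 1010101000
Gen 1 (rule 161): 0101010011
Gen 2 (rule 122): 1010101111
Gen 3 (rule 165): 1111110110
Gen 4 (rule 161): 0111101000
Gen 5 (rule 122): 1100110100
Gen 6 (rule 165): 0000001101
Gen 7 (rule 161): 1111100010

Answer: 1111100010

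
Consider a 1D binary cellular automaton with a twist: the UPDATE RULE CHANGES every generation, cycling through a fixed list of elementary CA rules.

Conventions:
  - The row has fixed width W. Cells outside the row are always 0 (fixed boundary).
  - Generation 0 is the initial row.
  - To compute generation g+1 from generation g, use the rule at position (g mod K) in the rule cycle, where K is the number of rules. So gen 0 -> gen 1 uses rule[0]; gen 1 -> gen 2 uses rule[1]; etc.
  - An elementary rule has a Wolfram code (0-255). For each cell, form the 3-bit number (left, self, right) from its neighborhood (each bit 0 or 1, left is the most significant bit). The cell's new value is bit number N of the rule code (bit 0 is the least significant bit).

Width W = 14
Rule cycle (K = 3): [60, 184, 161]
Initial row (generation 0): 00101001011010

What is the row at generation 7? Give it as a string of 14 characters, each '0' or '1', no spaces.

Answer: 01110000000111

Derivation:
Gen 0: 00101001011010
Gen 1 (rule 60): 00111101110111
Gen 2 (rule 184): 00111011101110
Gen 3 (rule 161): 10010101010100
Gen 4 (rule 60): 11011111111110
Gen 5 (rule 184): 10111111111101
Gen 6 (rule 161): 01011111111010
Gen 7 (rule 60): 01110000000111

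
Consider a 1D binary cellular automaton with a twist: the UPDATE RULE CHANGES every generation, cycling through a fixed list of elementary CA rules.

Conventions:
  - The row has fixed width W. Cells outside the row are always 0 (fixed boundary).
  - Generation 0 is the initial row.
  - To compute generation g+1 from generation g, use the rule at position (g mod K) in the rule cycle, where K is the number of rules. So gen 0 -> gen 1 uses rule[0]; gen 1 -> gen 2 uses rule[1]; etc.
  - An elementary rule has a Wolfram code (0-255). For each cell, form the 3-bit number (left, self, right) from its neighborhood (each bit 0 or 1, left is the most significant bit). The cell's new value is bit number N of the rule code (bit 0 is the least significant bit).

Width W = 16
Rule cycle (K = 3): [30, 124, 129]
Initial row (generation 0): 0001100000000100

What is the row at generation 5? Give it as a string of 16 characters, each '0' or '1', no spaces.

Answer: 1001101011011000

Derivation:
Gen 0: 0001100000000100
Gen 1 (rule 30): 0011010000001110
Gen 2 (rule 124): 0011111000001011
Gen 3 (rule 129): 1001110011100000
Gen 4 (rule 30): 1111001110010000
Gen 5 (rule 124): 1001101011011000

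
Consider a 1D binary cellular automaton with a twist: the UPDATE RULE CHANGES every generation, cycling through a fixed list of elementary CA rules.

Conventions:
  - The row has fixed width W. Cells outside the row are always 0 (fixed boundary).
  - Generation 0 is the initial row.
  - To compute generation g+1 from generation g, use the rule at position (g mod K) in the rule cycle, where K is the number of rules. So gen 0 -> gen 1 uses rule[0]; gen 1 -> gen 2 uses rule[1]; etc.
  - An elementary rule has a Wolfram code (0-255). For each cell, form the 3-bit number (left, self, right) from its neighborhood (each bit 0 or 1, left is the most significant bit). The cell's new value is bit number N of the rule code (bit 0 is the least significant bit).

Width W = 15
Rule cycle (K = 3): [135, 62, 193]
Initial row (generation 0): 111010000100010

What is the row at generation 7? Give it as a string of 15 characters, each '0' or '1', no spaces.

Gen 0: 111010000100010
Gen 1 (rule 135): 010010111101110
Gen 2 (rule 62): 111111100011001
Gen 3 (rule 193): 011111101001000
Gen 4 (rule 135): 101111001011011
Gen 5 (rule 62): 111000111110110
Gen 6 (rule 193): 011010011110010
Gen 7 (rule 135): 100010101100110

Answer: 100010101100110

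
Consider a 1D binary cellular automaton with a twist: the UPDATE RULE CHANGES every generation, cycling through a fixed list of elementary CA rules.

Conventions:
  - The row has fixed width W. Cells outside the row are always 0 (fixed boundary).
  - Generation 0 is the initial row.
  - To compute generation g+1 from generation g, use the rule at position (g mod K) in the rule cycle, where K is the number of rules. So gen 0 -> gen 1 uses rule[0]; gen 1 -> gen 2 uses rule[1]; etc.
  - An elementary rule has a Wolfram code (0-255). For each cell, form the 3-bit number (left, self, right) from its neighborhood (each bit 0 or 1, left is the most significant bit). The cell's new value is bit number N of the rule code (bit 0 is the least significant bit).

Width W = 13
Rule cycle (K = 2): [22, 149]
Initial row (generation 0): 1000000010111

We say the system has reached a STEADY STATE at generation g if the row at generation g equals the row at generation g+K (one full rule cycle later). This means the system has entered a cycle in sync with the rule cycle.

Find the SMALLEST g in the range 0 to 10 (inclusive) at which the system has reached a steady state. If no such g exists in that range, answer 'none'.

Gen 0: 1000000010111
Gen 1 (rule 22): 1100000110000
Gen 2 (rule 149): 0011110001111
Gen 3 (rule 22): 0100001010000
Gen 4 (rule 149): 0111101011111
Gen 5 (rule 22): 1000001000000
Gen 6 (rule 149): 1111101111111
Gen 7 (rule 22): 0000000000000
Gen 8 (rule 149): 1111111111111
Gen 9 (rule 22): 0000000000000
Gen 10 (rule 149): 1111111111111
Gen 11 (rule 22): 0000000000000
Gen 12 (rule 149): 1111111111111

Answer: 7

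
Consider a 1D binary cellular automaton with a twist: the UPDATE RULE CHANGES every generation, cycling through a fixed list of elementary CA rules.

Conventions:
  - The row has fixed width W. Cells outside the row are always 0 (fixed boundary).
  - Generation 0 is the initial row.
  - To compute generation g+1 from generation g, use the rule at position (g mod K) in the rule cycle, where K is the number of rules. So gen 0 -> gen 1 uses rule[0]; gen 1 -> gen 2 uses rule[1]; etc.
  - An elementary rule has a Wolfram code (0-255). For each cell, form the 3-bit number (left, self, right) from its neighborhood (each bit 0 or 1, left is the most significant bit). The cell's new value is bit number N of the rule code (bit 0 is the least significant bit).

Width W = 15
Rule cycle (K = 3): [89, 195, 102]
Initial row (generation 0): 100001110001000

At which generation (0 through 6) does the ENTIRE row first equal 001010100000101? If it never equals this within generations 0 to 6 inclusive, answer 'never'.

Answer: never

Derivation:
Gen 0: 100001110001000
Gen 1 (rule 89): 011101011100111
Gen 2 (rule 195): 101100001101011
Gen 3 (rule 102): 110100010111101
Gen 4 (rule 89): 110011000100100
Gen 5 (rule 195): 010101011001001
Gen 6 (rule 102): 111111101011011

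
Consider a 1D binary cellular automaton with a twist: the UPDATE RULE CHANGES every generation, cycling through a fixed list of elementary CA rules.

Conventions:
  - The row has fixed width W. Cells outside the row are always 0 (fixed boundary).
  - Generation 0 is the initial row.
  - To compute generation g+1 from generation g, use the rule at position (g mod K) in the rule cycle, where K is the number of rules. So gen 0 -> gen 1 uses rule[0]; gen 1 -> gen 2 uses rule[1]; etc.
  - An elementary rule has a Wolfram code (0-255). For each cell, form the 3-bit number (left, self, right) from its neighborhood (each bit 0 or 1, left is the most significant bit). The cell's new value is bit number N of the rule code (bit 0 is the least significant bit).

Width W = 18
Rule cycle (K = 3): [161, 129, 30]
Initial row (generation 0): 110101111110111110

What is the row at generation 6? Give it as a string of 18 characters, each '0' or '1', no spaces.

Gen 0: 110101111110111110
Gen 1 (rule 161): 001010111101011100
Gen 2 (rule 129): 100000011000001001
Gen 3 (rule 30): 110000110100011111
Gen 4 (rule 161): 000110001001001110
Gen 5 (rule 129): 110000100000000100
Gen 6 (rule 30): 101001110000001110

Answer: 101001110000001110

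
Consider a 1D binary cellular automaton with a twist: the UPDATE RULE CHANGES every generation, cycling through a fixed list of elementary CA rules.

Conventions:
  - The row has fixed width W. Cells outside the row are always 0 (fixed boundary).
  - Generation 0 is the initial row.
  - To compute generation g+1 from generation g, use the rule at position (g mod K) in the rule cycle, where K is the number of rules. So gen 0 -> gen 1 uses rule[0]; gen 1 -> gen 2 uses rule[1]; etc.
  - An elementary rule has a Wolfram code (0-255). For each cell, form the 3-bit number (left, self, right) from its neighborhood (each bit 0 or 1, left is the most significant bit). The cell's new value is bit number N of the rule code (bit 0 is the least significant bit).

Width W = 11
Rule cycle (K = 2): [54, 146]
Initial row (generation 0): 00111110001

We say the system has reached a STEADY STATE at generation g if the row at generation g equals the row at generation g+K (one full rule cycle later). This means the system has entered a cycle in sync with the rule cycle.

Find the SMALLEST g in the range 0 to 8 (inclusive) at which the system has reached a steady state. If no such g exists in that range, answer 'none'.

Answer: none

Derivation:
Gen 0: 00111110001
Gen 1 (rule 54): 01000001011
Gen 2 (rule 146): 10100010000
Gen 3 (rule 54): 11110111000
Gen 4 (rule 146): 01100010100
Gen 5 (rule 54): 10010111110
Gen 6 (rule 146): 01100011101
Gen 7 (rule 54): 10010100011
Gen 8 (rule 146): 01100010100
Gen 9 (rule 54): 10010111110
Gen 10 (rule 146): 01100011101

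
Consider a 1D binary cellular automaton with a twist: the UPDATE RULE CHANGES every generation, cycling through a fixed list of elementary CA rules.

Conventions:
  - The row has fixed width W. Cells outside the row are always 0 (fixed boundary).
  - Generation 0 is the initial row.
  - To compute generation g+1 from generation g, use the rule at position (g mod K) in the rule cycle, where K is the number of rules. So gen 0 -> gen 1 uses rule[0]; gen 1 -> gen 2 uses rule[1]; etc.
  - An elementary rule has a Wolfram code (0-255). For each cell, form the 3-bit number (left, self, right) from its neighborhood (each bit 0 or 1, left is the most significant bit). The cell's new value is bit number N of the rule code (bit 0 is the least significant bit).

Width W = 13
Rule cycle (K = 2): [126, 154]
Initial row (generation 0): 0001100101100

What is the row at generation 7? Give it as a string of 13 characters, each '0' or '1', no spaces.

Gen 0: 0001100101100
Gen 1 (rule 126): 0011111111110
Gen 2 (rule 154): 0111111111101
Gen 3 (rule 126): 1100000000111
Gen 4 (rule 154): 1010000001110
Gen 5 (rule 126): 1111000011011
Gen 6 (rule 154): 1110100110010
Gen 7 (rule 126): 1011111111111

Answer: 1011111111111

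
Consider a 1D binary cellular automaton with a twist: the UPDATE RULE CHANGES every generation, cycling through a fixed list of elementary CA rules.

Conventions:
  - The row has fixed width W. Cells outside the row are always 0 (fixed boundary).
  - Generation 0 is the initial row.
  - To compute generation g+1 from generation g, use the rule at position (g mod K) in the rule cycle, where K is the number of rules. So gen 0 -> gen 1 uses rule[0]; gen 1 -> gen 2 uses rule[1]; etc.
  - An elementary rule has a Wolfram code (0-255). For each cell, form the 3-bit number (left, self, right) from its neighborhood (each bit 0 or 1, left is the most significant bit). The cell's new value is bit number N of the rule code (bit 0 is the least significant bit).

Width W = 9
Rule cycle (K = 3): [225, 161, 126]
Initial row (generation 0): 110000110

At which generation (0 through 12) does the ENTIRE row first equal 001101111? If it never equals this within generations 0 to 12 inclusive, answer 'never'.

Answer: 4

Derivation:
Gen 0: 110000110
Gen 1 (rule 225): 010110010
Gen 2 (rule 161): 001000000
Gen 3 (rule 126): 011100000
Gen 4 (rule 225): 001101111
Gen 5 (rule 161): 100010110
Gen 6 (rule 126): 110111111
Gen 7 (rule 225): 011011111
Gen 8 (rule 161): 000101110
Gen 9 (rule 126): 001111011
Gen 10 (rule 225): 100111101
Gen 11 (rule 161): 000011010
Gen 12 (rule 126): 000111111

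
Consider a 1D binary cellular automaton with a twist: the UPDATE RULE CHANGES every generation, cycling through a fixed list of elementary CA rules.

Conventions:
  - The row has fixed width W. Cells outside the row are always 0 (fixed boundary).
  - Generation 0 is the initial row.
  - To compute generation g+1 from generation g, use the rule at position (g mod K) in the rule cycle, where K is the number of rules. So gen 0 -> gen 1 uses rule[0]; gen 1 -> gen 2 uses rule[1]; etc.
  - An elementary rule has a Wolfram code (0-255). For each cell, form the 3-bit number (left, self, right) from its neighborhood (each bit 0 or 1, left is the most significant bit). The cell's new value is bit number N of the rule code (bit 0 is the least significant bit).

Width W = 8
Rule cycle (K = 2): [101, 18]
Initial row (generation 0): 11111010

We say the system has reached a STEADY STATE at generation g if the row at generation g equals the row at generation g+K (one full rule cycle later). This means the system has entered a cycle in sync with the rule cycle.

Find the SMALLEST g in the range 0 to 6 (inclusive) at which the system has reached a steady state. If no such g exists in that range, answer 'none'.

Gen 0: 11111010
Gen 1 (rule 101): 00001110
Gen 2 (rule 18): 00010001
Gen 3 (rule 101): 11010101
Gen 4 (rule 18): 00000000
Gen 5 (rule 101): 11111111
Gen 6 (rule 18): 00000000
Gen 7 (rule 101): 11111111
Gen 8 (rule 18): 00000000

Answer: 4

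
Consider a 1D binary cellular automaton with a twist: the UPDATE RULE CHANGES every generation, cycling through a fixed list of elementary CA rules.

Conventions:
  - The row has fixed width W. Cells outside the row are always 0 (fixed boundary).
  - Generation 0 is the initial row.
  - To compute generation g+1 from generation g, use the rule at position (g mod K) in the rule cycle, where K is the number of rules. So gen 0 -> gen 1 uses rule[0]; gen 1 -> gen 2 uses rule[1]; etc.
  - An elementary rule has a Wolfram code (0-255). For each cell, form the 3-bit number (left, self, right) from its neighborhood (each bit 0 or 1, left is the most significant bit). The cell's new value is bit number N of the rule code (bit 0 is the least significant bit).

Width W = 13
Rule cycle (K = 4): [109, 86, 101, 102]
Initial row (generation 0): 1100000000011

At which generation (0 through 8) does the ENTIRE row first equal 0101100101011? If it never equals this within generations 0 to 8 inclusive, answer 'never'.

Answer: never

Derivation:
Gen 0: 1100000000011
Gen 1 (rule 109): 1101111111011
Gen 2 (rule 86): 0100000001001
Gen 3 (rule 101): 0101111101001
Gen 4 (rule 102): 1110000111011
Gen 5 (rule 109): 1010110101111
Gen 6 (rule 86): 1010010100001
Gen 7 (rule 101): 1110011101101
Gen 8 (rule 102): 0010100110111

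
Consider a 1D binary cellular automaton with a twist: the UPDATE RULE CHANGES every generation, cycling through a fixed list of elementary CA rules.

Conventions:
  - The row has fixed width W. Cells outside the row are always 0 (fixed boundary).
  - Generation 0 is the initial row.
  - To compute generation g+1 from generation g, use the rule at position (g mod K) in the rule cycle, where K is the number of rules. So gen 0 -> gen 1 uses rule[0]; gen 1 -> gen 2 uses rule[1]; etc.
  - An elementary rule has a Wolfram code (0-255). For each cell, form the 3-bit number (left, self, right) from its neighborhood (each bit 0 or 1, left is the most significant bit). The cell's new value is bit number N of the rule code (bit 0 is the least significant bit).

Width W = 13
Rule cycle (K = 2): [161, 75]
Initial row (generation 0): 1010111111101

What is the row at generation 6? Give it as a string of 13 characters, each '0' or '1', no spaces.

Gen 0: 1010111111101
Gen 1 (rule 161): 0101011111010
Gen 2 (rule 75): 1000010001000
Gen 3 (rule 161): 0011000100011
Gen 4 (rule 75): 1111011001111
Gen 5 (rule 161): 0110100000110
Gen 6 (rule 75): 1110001111110

Answer: 1110001111110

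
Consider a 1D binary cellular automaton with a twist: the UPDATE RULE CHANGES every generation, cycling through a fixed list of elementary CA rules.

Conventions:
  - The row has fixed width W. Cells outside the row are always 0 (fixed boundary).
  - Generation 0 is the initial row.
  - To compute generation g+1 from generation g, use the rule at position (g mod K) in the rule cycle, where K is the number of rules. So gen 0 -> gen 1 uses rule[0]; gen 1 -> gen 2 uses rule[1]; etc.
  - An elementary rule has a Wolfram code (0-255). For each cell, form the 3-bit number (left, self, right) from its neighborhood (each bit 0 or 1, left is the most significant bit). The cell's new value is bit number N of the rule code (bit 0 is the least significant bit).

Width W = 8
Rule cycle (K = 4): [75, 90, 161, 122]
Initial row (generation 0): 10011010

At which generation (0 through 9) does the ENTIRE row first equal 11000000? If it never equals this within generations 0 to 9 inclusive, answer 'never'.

Answer: 5

Derivation:
Gen 0: 10011010
Gen 1 (rule 75): 00111000
Gen 2 (rule 90): 01101100
Gen 3 (rule 161): 00010001
Gen 4 (rule 122): 00101010
Gen 5 (rule 75): 11000000
Gen 6 (rule 90): 11100000
Gen 7 (rule 161): 01001111
Gen 8 (rule 122): 10111001
Gen 9 (rule 75): 00101010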